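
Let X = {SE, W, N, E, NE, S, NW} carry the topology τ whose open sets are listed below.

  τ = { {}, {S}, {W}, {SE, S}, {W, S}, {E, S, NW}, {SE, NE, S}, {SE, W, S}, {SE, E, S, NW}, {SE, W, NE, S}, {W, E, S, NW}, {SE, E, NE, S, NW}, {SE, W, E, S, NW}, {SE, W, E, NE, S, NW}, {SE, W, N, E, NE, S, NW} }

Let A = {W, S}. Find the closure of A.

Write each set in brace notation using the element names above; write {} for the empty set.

closure: X∖int(X∖A) = X∖{} = {SE, W, N, E, NE, S, NW}

{SE, W, N, E, NE, S, NW}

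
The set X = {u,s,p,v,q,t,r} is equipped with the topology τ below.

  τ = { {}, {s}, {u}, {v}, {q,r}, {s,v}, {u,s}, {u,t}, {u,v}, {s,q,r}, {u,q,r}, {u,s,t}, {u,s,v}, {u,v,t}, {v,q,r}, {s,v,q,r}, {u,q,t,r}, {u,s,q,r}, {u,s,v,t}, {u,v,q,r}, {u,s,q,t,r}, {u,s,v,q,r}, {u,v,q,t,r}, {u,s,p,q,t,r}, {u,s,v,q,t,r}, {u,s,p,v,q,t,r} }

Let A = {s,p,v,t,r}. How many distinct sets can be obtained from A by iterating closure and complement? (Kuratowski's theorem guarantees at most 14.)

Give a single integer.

12

complement {u,q}; its interior {u}; cl(A) = X∖{u} = {s,p,v,q,t,r}
With k = closure, c = complement:
  1. A     = {s,p,v,t,r}
  2. kA    = {s,p,v,q,t,r}
  3. cA    = {u,q}
  4. ckA   = {u}
  5. kcA   = {u,p,q,t,r}
  6. kckA  = {u,p,t}
  7. ckcA  = {s,v}
  8. ckckA = {s,v,q,r}
  9. kckcA = {s,p,v}
  10. kckckA = {s,p,v,q,r}
  11. ckckcA = {u,q,t,r}
  12. ckckckA = {u,t}
k, c of each give nothing new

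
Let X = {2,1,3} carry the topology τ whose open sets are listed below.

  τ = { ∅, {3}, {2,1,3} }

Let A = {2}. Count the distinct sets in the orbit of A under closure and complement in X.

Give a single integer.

cl via duality: int({1,3}) = {3}, so X∖{3} = {2,1}
Write k for closure, c for complement:
  1. A     = {2}
  2. kA    = {2,1}
  3. cA    = {1,3}
  4. ckA   = {3}
  5. kcA   = {2,1,3}
  6. ckcA  = ∅
applying k or c yields no new set

6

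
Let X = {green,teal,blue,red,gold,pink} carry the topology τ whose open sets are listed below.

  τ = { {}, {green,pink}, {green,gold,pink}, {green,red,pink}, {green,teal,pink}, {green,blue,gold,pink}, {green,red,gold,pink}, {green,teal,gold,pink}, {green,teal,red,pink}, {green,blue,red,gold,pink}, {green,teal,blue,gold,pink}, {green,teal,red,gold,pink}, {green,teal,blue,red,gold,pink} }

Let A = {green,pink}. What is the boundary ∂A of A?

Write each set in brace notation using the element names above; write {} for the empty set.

{teal,blue,red,gold}

open subsets of A: {}, {green,pink}; so int(A) = {green,pink}
closure: X∖int(X∖A) = X∖{} = {green,teal,blue,red,gold,pink}
∂A = {green,teal,blue,red,gold,pink} minus {green,pink} = {teal,blue,red,gold}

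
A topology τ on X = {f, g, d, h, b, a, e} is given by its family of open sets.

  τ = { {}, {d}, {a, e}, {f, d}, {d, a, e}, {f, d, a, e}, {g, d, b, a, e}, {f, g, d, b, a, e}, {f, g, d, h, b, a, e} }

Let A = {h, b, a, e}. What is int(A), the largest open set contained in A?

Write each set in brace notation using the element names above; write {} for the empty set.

open subsets of A: {}, {a, e}; so int(A) = {a, e}

{a, e}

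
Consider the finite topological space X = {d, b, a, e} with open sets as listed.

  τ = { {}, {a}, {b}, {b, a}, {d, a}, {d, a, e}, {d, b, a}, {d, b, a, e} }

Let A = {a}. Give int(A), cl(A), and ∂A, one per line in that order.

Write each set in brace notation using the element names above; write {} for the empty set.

int(A) = {a}
cl(A)  = {d, a, e}
∂A     = {d, e}

open subsets of A: {}, {a}; so int(A) = {a}
closure: X∖int(X∖A) = X∖{b} = {d, a, e}
∂A = {d, a, e} minus {a} = {d, e}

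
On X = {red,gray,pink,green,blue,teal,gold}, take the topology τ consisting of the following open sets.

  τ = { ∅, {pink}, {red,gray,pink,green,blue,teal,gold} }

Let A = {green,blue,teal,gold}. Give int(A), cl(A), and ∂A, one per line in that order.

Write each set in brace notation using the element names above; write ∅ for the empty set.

U open, U⊆A: ∅. int(A) = ⋃ = ∅
X∖A={red,gray,pink}, int(X∖A)={pink}, hence cl(A)={red,gray,green,blue,teal,gold}
∂A: remove int from cl → {red,gray,green,blue,teal,gold}

int(A) = ∅
cl(A)  = {red,gray,green,blue,teal,gold}
∂A     = {red,gray,green,blue,teal,gold}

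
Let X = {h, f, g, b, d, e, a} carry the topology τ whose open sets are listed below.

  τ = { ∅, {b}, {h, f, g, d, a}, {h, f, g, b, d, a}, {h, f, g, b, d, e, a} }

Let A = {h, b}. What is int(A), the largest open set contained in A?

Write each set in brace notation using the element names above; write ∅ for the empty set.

open subsets of A: ∅, {b}; so int(A) = {b}

{b}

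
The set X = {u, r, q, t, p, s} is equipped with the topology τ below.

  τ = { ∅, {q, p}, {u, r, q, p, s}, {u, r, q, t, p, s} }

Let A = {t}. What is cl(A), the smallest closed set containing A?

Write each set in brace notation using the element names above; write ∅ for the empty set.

cl via duality: int({u, r, q, p, s}) = {u, r, q, p, s}, so X∖{u, r, q, p, s} = {t}

{t}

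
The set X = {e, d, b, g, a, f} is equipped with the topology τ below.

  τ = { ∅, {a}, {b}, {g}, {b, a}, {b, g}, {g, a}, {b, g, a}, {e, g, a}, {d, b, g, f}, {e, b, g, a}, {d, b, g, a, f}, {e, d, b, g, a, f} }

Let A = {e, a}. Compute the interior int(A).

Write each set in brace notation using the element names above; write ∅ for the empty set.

U open, U⊆A: ∅, {a}. int(A) = ⋃ = {a}

{a}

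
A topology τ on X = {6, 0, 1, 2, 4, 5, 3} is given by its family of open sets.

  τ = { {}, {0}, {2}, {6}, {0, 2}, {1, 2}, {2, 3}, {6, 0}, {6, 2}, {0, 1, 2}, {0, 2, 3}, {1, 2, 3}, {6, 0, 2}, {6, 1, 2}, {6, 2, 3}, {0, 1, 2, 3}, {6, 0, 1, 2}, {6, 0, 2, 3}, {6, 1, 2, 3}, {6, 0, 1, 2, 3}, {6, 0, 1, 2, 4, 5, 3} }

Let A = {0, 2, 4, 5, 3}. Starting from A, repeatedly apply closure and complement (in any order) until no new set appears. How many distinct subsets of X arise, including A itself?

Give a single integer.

8

closure: X∖int(X∖A) = X∖{6} = {0, 1, 2, 4, 5, 3}
Let k=closure and c=complement:
  1. A     = {0, 2, 4, 5, 3}
  2. kA    = {0, 1, 2, 4, 5, 3}
  3. cA    = {6, 1}
  4. ckA   = {6}
  5. kcA   = {6, 1, 4, 5}
  6. kckA  = {6, 4, 5}
  7. ckcA  = {0, 2, 3}
  8. ckckA = {0, 1, 2, 3}
— saturated at 8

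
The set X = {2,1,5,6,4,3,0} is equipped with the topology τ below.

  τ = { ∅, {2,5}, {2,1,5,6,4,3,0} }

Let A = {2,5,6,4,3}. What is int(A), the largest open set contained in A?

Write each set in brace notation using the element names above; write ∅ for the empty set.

{2,5}

interior: largest open inside A is {2,5} (from ∅, {2,5})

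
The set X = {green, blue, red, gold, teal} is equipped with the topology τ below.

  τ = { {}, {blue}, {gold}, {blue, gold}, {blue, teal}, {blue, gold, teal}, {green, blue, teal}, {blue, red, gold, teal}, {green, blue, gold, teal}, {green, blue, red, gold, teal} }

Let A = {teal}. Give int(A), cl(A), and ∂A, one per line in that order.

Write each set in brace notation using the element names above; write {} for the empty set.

int(A) = {}
cl(A)  = {green, red, teal}
∂A     = {green, red, teal}

interior: largest open inside A is {} (from {})
cl via duality: int({green, blue, red, gold}) = {blue, gold}, so X∖{blue, gold} = {green, red, teal}
cl∖int = {green, red, teal}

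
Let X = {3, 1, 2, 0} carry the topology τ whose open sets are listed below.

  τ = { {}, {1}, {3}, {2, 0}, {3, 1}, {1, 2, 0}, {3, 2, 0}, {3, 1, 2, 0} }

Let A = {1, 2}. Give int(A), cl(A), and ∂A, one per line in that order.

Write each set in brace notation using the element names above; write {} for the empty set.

U open, U⊆A: {}, {1}. int(A) = ⋃ = {1}
X∖A={3, 0}, int(X∖A)={3}, hence cl(A)={1, 2, 0}
∂A: remove int from cl → {2, 0}

int(A) = {1}
cl(A)  = {1, 2, 0}
∂A     = {2, 0}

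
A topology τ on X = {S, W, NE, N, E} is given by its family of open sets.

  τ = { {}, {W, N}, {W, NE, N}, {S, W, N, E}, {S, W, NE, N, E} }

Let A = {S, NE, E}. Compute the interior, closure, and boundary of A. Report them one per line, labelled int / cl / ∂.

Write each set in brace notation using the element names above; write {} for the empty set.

int(A) = {}
cl(A)  = {S, NE, E}
∂A     = {S, NE, E}

U open, U⊆A: {}. int(A) = ⋃ = {}
X∖A={W, N}, int(X∖A)={W, N}, hence cl(A)={S, NE, E}
∂A: remove int from cl → {S, NE, E}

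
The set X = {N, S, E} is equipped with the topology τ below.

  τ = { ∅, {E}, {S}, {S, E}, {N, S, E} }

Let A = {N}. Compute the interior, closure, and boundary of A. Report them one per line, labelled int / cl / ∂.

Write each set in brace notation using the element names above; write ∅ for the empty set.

interior: largest open inside A is ∅ (from ∅)
cl via duality: int({S, E}) = {S, E}, so X∖{S, E} = {N}
cl∖int = {N}

int(A) = ∅
cl(A)  = {N}
∂A     = {N}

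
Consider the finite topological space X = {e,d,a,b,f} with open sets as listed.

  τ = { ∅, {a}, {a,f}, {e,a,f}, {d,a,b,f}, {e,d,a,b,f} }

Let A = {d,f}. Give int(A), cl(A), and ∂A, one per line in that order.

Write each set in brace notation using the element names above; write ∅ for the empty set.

U open, U⊆A: ∅. int(A) = ⋃ = ∅
X∖A={e,a,b}, int(X∖A)={a}, hence cl(A)={e,d,b,f}
∂A: remove int from cl → {e,d,b,f}

int(A) = ∅
cl(A)  = {e,d,b,f}
∂A     = {e,d,b,f}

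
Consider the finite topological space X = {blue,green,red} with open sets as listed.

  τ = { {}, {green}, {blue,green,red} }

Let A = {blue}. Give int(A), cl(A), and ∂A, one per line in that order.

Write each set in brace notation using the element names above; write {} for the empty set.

opens ⊆ A: {}; union → int = {}
complement {green,red}; its interior {green}; cl(A) = X∖{green} = {blue,red}
boundary = {blue,red} ∖ {} = {blue,red}

int(A) = {}
cl(A)  = {blue,red}
∂A     = {blue,red}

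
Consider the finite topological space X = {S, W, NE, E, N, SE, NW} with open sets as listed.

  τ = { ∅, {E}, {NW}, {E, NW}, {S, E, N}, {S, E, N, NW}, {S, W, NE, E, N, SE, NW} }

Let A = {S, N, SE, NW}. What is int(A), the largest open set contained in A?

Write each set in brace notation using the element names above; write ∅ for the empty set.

interior: largest open inside A is {NW} (from ∅, {NW})

{NW}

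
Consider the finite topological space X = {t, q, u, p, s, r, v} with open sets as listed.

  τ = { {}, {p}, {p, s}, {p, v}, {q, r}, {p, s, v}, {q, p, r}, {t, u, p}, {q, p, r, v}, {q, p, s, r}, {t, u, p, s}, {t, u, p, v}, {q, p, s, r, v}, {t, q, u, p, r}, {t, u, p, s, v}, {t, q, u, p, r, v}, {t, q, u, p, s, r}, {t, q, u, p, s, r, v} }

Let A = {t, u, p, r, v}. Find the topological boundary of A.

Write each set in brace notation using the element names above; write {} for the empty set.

{q, s, r}

interior: largest open inside A is {t, u, p, v} (from {}, {p}, {p, v}, {t, u, p}, {t, u, p, v})
cl via duality: int({q, s}) = {}, so X∖{} = {t, q, u, p, s, r, v}
cl∖int = {q, s, r}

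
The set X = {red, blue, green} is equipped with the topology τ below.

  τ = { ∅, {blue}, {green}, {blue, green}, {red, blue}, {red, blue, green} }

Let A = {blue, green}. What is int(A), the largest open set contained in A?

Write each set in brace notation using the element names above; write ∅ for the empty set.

{blue, green}

opens ⊆ A: ∅, {blue}, {green}, {blue, green}; union → int = {blue, green}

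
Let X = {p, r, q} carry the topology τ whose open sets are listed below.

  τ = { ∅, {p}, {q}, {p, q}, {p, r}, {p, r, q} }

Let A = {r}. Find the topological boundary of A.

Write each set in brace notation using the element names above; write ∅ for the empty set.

{r}

U open, U⊆A: ∅. int(A) = ⋃ = ∅
X∖A={p, q}, int(X∖A)={p, q}, hence cl(A)={r}
∂A: remove int from cl → {r}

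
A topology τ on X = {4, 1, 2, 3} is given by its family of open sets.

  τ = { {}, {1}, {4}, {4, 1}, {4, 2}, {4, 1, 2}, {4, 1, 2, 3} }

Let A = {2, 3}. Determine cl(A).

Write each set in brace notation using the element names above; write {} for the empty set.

complement {4, 1}; its interior {4, 1}; cl(A) = X∖{4, 1} = {2, 3}

{2, 3}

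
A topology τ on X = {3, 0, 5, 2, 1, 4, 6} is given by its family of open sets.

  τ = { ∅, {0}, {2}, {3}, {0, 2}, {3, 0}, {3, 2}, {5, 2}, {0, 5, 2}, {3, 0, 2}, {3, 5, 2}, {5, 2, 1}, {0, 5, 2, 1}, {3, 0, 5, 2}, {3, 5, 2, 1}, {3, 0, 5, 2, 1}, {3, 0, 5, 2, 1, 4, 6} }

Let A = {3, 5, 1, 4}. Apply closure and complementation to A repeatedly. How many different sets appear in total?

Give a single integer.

cl via duality: int({0, 2, 6}) = {0, 2}, so X∖{0, 2} = {3, 5, 1, 4, 6}
Write k for closure, c for complement:
  1. A     = {3, 5, 1, 4}
  2. kA    = {3, 5, 1, 4, 6}
  3. cA    = {0, 2, 6}
  4. ckA   = {0, 2}
  5. kcA   = {0, 5, 2, 1, 4, 6}
  6. ckcA  = {3}
  7. kckcA = {3, 4, 6}
  8. ckckcA = {0, 5, 2, 1}
applying k or c yields no new set

8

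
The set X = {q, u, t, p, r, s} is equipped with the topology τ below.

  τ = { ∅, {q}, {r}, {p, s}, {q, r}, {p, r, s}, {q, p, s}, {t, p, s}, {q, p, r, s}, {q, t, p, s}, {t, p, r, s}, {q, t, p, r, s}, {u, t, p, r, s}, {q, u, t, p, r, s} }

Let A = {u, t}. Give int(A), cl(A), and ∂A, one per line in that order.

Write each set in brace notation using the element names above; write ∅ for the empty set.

opens ⊆ A: ∅; union → int = ∅
complement {q, p, r, s}; its interior {q, p, r, s}; cl(A) = X∖{q, p, r, s} = {u, t}
boundary = {u, t} ∖ ∅ = {u, t}

int(A) = ∅
cl(A)  = {u, t}
∂A     = {u, t}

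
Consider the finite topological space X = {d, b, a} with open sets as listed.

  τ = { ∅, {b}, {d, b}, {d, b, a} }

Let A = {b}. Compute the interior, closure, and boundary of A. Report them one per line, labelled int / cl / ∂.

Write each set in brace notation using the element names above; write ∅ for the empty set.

int(A) = {b}
cl(A)  = {d, b, a}
∂A     = {d, a}

interior: largest open inside A is {b} (from ∅, {b})
cl via duality: int({d, a}) = ∅, so X∖∅ = {d, b, a}
cl∖int = {d, a}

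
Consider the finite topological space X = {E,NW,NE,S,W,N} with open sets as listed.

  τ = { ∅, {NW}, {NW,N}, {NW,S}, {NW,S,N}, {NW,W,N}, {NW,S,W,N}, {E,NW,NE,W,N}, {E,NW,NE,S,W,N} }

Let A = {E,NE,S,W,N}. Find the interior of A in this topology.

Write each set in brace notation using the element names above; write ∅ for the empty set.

open subsets of A: ∅; so int(A) = ∅

∅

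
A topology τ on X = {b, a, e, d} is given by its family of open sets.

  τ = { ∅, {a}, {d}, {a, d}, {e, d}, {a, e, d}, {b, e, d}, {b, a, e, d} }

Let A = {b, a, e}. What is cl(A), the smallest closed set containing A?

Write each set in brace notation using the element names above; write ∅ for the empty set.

closure: X∖int(X∖A) = X∖{d} = {b, a, e}

{b, a, e}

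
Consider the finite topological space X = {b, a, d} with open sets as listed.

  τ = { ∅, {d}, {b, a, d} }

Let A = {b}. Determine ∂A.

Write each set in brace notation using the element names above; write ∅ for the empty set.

{b, a}

interior: largest open inside A is ∅ (from ∅)
cl via duality: int({a, d}) = {d}, so X∖{d} = {b, a}
cl∖int = {b, a}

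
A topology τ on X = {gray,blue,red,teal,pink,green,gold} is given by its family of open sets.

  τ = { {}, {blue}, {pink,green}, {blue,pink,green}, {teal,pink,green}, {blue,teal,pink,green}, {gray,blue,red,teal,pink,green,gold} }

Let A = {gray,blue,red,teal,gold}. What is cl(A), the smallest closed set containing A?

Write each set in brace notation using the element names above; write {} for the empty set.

X∖A={pink,green}, int(X∖A)={pink,green}, hence cl(A)={gray,blue,red,teal,gold}

{gray,blue,red,teal,gold}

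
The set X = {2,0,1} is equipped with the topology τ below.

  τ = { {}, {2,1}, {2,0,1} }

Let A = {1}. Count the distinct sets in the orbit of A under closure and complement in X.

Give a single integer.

4

X∖A={2,0}, int(X∖A)={}, hence cl(A)={2,0,1}
Orbit (k=closure, c=complement):
  1. A     = {1}
  2. kA    = {2,0,1}
  3. cA    = {2,0}
  4. ckA   = {}
(closed under both — stop)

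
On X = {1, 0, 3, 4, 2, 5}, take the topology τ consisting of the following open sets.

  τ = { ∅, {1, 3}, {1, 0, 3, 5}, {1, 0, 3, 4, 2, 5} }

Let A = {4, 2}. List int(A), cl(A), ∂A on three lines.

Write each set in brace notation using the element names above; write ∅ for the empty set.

int(A) = ∅
cl(A)  = {4, 2}
∂A     = {4, 2}

opens ⊆ A: ∅; union → int = ∅
complement {1, 0, 3, 5}; its interior {1, 0, 3, 5}; cl(A) = X∖{1, 0, 3, 5} = {4, 2}
boundary = {4, 2} ∖ ∅ = {4, 2}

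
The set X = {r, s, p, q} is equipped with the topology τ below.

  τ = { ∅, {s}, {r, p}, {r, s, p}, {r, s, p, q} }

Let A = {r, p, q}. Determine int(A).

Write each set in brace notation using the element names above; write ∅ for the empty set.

{r, p}

open subsets of A: ∅, {r, p}; so int(A) = {r, p}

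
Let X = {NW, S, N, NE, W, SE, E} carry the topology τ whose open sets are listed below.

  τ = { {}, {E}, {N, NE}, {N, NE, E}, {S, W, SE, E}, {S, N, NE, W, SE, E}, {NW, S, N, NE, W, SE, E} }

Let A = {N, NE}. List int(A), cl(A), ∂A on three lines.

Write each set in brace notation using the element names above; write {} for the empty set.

int(A) = {N, NE}
cl(A)  = {NW, N, NE}
∂A     = {NW}

opens ⊆ A: {}, {N, NE}; union → int = {N, NE}
complement {NW, S, W, SE, E}; its interior {S, W, SE, E}; cl(A) = X∖{S, W, SE, E} = {NW, N, NE}
boundary = {NW, N, NE} ∖ {N, NE} = {NW}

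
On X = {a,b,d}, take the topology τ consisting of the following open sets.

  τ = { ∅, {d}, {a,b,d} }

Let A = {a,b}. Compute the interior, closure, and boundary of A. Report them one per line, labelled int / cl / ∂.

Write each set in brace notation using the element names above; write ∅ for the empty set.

open subsets of A: ∅; so int(A) = ∅
closure: X∖int(X∖A) = X∖{d} = {a,b}
∂A = {a,b} minus ∅ = {a,b}

int(A) = ∅
cl(A)  = {a,b}
∂A     = {a,b}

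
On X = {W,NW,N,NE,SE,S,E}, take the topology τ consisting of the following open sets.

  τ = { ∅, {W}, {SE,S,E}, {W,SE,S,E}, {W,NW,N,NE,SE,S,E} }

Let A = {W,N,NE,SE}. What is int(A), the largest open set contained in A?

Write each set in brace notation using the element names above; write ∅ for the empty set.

interior: largest open inside A is {W} (from ∅, {W})

{W}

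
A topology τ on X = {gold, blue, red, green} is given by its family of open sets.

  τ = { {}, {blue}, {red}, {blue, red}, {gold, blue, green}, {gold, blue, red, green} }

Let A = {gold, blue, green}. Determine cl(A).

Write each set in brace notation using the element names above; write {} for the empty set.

cl via duality: int({red}) = {red}, so X∖{red} = {gold, blue, green}

{gold, blue, green}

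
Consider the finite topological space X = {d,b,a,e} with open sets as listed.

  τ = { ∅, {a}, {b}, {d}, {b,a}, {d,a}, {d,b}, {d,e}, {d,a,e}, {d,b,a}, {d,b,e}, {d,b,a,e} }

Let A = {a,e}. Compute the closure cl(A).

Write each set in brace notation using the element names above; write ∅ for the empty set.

{a,e}

X∖A={d,b}, int(X∖A)={d,b}, hence cl(A)={a,e}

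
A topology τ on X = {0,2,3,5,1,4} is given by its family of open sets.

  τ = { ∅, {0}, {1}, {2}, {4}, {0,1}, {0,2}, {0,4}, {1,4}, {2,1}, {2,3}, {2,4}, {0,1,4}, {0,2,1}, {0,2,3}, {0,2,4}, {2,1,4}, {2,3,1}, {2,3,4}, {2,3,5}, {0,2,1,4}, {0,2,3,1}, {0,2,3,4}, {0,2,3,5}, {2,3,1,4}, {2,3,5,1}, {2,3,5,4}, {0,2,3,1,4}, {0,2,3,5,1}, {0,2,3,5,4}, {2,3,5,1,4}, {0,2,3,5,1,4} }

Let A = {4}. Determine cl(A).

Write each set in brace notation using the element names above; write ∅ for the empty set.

complement {0,2,3,5,1}; its interior {0,2,3,5,1}; cl(A) = X∖{0,2,3,5,1} = {4}

{4}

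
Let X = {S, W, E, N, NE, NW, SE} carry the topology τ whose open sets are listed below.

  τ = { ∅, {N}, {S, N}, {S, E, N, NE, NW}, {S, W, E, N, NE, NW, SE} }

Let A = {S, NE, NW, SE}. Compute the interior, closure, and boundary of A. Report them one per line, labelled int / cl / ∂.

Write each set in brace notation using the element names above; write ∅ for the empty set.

opens ⊆ A: ∅; union → int = ∅
complement {W, E, N}; its interior {N}; cl(A) = X∖{N} = {S, W, E, NE, NW, SE}
boundary = {S, W, E, NE, NW, SE} ∖ ∅ = {S, W, E, NE, NW, SE}

int(A) = ∅
cl(A)  = {S, W, E, NE, NW, SE}
∂A     = {S, W, E, NE, NW, SE}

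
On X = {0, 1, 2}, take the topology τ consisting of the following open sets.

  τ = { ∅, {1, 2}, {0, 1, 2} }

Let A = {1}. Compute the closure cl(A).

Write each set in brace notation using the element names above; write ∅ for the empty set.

complement {0, 2}; its interior ∅; cl(A) = X∖∅ = {0, 1, 2}

{0, 1, 2}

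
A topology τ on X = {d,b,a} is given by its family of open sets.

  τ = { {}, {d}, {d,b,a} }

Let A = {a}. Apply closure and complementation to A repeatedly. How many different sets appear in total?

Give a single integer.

6

closure: X∖int(X∖A) = X∖{d} = {b,a}
Let k=closure and c=complement:
  1. A     = {a}
  2. kA    = {b,a}
  3. cA    = {d,b}
  4. ckA   = {d}
  5. kcA   = {d,b,a}
  6. ckcA  = {}
— saturated at 6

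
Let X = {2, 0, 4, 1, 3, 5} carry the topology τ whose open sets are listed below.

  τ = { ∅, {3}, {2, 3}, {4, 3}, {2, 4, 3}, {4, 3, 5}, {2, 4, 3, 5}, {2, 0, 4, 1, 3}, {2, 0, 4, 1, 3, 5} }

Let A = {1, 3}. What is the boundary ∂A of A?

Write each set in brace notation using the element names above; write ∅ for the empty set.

opens ⊆ A: ∅, {3}; union → int = {3}
complement {2, 0, 4, 5}; its interior ∅; cl(A) = X∖∅ = {2, 0, 4, 1, 3, 5}
boundary = {2, 0, 4, 1, 3, 5} ∖ {3} = {2, 0, 4, 1, 5}

{2, 0, 4, 1, 5}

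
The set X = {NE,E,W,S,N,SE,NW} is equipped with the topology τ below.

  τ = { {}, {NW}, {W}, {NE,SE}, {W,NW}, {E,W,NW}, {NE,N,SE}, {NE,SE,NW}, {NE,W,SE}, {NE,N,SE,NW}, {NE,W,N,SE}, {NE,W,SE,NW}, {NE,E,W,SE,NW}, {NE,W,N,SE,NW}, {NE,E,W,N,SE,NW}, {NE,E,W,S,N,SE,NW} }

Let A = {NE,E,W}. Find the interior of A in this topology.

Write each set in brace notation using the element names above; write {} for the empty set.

{W}

opens ⊆ A: {}, {W}; union → int = {W}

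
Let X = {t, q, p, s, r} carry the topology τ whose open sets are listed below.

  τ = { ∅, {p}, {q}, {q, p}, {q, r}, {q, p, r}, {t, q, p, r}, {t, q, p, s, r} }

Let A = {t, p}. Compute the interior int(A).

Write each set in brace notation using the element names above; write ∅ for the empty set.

{p}

opens ⊆ A: ∅, {p}; union → int = {p}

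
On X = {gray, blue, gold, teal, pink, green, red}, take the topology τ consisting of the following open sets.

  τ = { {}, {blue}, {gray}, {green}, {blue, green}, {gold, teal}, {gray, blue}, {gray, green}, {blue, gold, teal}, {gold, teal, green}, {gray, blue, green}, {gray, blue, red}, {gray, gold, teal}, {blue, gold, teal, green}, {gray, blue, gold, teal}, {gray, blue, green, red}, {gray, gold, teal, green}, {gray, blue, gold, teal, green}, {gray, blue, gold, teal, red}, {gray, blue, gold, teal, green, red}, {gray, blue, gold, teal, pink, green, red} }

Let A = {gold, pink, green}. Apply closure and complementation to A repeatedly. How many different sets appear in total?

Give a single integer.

X∖A={gray, blue, teal, red}, int(X∖A)={gray, blue, red}, hence cl(A)={gold, teal, pink, green}
Orbit (k=closure, c=complement):
  1. A     = {gold, pink, green}
  2. kA    = {gold, teal, pink, green}
  3. cA    = {gray, blue, teal, red}
  4. ckA   = {gray, blue, red}
  5. kcA   = {gray, blue, gold, teal, pink, red}
  6. kckA  = {gray, blue, pink, red}
  7. ckcA  = {green}
  8. ckckA = {gold, teal, green}
  9. kckcA = {pink, green}
  10. ckckcA = {gray, blue, gold, teal, red}
(closed under both — stop)

10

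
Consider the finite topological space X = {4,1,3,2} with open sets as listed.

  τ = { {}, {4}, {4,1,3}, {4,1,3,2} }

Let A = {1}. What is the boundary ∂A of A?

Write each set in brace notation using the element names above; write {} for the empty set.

interior: largest open inside A is {} (from {})
cl via duality: int({4,3,2}) = {4}, so X∖{4} = {1,3,2}
cl∖int = {1,3,2}

{1,3,2}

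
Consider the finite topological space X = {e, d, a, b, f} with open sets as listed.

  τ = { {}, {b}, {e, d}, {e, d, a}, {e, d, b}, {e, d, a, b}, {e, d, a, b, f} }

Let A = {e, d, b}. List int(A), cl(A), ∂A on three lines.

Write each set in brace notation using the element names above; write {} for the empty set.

open subsets of A: {}, {b}, {e, d}, {e, d, b}; so int(A) = {e, d, b}
closure: X∖int(X∖A) = X∖{} = {e, d, a, b, f}
∂A = {e, d, a, b, f} minus {e, d, b} = {a, f}

int(A) = {e, d, b}
cl(A)  = {e, d, a, b, f}
∂A     = {a, f}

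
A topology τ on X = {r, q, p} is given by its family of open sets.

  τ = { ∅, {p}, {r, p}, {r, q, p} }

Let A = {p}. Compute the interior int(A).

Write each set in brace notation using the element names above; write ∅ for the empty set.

interior: largest open inside A is {p} (from ∅, {p})

{p}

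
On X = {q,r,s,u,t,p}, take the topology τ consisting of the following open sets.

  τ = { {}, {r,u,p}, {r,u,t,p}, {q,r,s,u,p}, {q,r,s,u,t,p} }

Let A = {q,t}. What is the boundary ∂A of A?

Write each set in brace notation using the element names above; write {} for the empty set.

U open, U⊆A: {}. int(A) = ⋃ = {}
X∖A={r,s,u,p}, int(X∖A)={r,u,p}, hence cl(A)={q,s,t}
∂A: remove int from cl → {q,s,t}

{q,s,t}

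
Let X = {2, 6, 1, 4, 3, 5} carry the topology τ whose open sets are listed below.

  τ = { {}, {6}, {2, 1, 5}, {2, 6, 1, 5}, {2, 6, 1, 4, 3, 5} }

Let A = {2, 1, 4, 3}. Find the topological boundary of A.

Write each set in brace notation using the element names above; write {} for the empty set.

{2, 1, 4, 3, 5}

U open, U⊆A: {}. int(A) = ⋃ = {}
X∖A={6, 5}, int(X∖A)={6}, hence cl(A)={2, 1, 4, 3, 5}
∂A: remove int from cl → {2, 1, 4, 3, 5}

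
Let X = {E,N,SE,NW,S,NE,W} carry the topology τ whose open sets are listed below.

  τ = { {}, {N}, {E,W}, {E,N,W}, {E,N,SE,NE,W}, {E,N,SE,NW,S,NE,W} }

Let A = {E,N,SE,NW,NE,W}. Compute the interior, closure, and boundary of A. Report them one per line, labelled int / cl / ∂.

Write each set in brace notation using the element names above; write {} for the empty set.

interior: largest open inside A is {E,N,SE,NE,W} (from {}, {N}, {E,W}, {E,N,W}, {E,N,SE,NE,W})
cl via duality: int({S}) = {}, so X∖{} = {E,N,SE,NW,S,NE,W}
cl∖int = {NW,S}

int(A) = {E,N,SE,NE,W}
cl(A)  = {E,N,SE,NW,S,NE,W}
∂A     = {NW,S}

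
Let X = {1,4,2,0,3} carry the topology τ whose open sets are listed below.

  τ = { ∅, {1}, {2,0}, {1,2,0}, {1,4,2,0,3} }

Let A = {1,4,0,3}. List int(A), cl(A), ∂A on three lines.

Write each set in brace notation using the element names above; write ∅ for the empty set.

int(A) = {1}
cl(A)  = {1,4,2,0,3}
∂A     = {4,2,0,3}

open subsets of A: ∅, {1}; so int(A) = {1}
closure: X∖int(X∖A) = X∖∅ = {1,4,2,0,3}
∂A = {1,4,2,0,3} minus {1} = {4,2,0,3}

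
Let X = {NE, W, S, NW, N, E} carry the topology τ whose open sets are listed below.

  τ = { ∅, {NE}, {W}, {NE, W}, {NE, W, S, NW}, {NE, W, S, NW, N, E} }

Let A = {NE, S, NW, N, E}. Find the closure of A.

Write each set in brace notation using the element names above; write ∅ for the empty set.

{NE, S, NW, N, E}

X∖A={W}, int(X∖A)={W}, hence cl(A)={NE, S, NW, N, E}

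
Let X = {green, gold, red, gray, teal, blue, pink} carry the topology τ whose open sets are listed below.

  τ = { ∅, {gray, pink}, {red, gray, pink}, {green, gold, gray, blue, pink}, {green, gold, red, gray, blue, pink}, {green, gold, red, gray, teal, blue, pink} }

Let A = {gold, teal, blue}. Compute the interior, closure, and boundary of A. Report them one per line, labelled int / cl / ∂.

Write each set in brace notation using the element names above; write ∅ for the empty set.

opens ⊆ A: ∅; union → int = ∅
complement {green, red, gray, pink}; its interior {red, gray, pink}; cl(A) = X∖{red, gray, pink} = {green, gold, teal, blue}
boundary = {green, gold, teal, blue} ∖ ∅ = {green, gold, teal, blue}

int(A) = ∅
cl(A)  = {green, gold, teal, blue}
∂A     = {green, gold, teal, blue}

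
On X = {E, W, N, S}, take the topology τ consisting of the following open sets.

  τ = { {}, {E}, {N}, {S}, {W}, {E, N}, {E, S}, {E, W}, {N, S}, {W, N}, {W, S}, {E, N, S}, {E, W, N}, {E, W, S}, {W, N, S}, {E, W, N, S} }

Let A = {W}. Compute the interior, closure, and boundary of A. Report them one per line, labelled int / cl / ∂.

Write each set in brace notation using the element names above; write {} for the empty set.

open subsets of A: {}, {W}; so int(A) = {W}
closure: X∖int(X∖A) = X∖{E, N, S} = {W}
∂A = {W} minus {W} = {}

int(A) = {W}
cl(A)  = {W}
∂A     = {}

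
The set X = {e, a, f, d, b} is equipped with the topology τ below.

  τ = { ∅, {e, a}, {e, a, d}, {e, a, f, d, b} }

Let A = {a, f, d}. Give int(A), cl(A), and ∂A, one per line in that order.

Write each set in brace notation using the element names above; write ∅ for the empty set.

U open, U⊆A: ∅. int(A) = ⋃ = ∅
X∖A={e, b}, int(X∖A)=∅, hence cl(A)={e, a, f, d, b}
∂A: remove int from cl → {e, a, f, d, b}

int(A) = ∅
cl(A)  = {e, a, f, d, b}
∂A     = {e, a, f, d, b}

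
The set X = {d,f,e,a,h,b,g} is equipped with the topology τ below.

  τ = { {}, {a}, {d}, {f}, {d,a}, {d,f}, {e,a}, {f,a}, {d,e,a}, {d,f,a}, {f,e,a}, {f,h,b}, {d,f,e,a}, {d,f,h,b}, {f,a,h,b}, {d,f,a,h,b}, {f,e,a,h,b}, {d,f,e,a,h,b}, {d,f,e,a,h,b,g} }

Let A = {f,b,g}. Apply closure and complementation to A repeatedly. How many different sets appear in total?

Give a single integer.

8

closure: X∖int(X∖A) = X∖{d,e,a} = {f,h,b,g}
Let k=closure and c=complement:
  1. A     = {f,b,g}
  2. kA    = {f,h,b,g}
  3. cA    = {d,e,a,h}
  4. ckA   = {d,e,a}
  5. kcA   = {d,e,a,h,b,g}
  6. kckA  = {d,e,a,g}
  7. ckcA  = {f}
  8. ckckA = {f,h,b}
— saturated at 8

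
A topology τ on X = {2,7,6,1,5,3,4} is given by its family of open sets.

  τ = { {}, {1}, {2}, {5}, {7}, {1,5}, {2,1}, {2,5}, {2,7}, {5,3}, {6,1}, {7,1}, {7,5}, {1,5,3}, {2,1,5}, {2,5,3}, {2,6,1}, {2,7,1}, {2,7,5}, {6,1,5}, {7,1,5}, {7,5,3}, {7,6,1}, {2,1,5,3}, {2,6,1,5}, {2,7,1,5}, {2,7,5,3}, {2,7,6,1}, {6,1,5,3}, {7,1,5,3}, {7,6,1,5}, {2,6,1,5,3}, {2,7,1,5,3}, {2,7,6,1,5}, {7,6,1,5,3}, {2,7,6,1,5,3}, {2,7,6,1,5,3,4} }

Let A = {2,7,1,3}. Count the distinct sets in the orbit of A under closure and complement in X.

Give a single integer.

10

closure: X∖int(X∖A) = X∖{5} = {2,7,6,1,3,4}
Let k=closure and c=complement:
  1. A     = {2,7,1,3}
  2. kA    = {2,7,6,1,3,4}
  3. cA    = {6,5,4}
  4. ckA   = {5}
  5. kcA   = {6,5,3,4}
  6. kckA  = {5,3,4}
  7. ckcA  = {2,7,1}
  8. ckckA = {2,7,6,1}
  9. kckcA = {2,7,6,1,4}
  10. ckckcA = {5,3}
— saturated at 10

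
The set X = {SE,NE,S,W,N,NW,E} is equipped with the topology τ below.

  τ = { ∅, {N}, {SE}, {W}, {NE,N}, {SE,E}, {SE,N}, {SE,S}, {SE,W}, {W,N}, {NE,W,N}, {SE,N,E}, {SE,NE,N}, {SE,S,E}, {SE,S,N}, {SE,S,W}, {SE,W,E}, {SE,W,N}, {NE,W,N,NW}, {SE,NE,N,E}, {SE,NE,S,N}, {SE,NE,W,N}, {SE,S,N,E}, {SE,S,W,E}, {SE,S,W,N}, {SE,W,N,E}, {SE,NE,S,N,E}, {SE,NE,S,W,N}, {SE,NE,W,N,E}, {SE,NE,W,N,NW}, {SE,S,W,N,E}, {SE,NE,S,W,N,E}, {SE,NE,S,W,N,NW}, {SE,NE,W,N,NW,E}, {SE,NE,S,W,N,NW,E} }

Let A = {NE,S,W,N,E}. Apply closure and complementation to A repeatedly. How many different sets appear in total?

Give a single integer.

8

X∖A={SE,NW}, int(X∖A)={SE}, hence cl(A)={NE,S,W,N,NW,E}
Orbit (k=closure, c=complement):
  1. A     = {NE,S,W,N,E}
  2. kA    = {NE,S,W,N,NW,E}
  3. cA    = {SE,NW}
  4. ckA   = {SE}
  5. kcA   = {SE,S,NW,E}
  6. kckA  = {SE,S,E}
  7. ckcA  = {NE,W,N}
  8. ckckA = {NE,W,N,NW}
(closed under both — stop)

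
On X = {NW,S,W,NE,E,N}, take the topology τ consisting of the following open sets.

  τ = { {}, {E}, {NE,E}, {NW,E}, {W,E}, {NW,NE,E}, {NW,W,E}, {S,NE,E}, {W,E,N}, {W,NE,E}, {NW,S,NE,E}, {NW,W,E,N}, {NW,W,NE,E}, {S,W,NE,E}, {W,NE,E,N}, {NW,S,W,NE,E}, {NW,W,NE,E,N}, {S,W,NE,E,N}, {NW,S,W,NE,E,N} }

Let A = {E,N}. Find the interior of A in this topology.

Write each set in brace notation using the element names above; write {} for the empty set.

{E}

U open, U⊆A: {}, {E}. int(A) = ⋃ = {E}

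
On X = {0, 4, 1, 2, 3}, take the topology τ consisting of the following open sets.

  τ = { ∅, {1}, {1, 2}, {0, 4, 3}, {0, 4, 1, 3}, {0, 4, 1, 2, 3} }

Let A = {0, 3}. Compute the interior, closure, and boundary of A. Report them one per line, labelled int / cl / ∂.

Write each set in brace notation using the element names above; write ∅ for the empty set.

int(A) = ∅
cl(A)  = {0, 4, 3}
∂A     = {0, 4, 3}

opens ⊆ A: ∅; union → int = ∅
complement {4, 1, 2}; its interior {1, 2}; cl(A) = X∖{1, 2} = {0, 4, 3}
boundary = {0, 4, 3} ∖ ∅ = {0, 4, 3}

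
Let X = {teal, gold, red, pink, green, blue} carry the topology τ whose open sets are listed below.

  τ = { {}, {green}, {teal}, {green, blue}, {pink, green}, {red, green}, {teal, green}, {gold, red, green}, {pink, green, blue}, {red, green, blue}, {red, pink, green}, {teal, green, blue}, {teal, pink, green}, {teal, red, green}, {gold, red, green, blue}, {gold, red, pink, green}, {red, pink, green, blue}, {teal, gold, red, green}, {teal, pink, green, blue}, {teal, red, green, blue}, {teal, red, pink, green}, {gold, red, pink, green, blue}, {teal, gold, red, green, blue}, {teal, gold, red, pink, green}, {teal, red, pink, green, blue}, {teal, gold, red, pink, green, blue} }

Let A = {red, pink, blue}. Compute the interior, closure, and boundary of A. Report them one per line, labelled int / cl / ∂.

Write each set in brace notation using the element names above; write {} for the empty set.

int(A) = {}
cl(A)  = {gold, red, pink, blue}
∂A     = {gold, red, pink, blue}

interior: largest open inside A is {} (from {})
cl via duality: int({teal, gold, green}) = {teal, green}, so X∖{teal, green} = {gold, red, pink, blue}
cl∖int = {gold, red, pink, blue}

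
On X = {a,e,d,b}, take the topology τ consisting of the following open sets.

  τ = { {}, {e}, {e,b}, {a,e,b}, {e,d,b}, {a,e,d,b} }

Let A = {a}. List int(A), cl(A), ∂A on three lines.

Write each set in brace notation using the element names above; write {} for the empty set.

U open, U⊆A: {}. int(A) = ⋃ = {}
X∖A={e,d,b}, int(X∖A)={e,d,b}, hence cl(A)={a}
∂A: remove int from cl → {a}

int(A) = {}
cl(A)  = {a}
∂A     = {a}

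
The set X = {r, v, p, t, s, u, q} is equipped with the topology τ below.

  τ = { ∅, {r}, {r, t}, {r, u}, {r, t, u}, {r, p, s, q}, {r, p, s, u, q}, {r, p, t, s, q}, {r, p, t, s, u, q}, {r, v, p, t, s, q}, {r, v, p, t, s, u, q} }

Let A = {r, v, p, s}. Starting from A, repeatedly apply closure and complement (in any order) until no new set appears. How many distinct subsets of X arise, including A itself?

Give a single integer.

closure: X∖int(X∖A) = X∖∅ = {r, v, p, t, s, u, q}
Let k=closure and c=complement:
  1. A     = {r, v, p, s}
  2. kA    = {r, v, p, t, s, u, q}
  3. cA    = {t, u, q}
  4. ckA   = ∅
  5. kcA   = {v, p, t, s, u, q}
  6. ckcA  = {r}
— saturated at 6

6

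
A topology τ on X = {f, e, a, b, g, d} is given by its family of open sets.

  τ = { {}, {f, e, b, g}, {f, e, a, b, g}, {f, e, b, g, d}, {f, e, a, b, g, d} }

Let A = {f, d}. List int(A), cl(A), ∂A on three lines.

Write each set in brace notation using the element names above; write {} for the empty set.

int(A) = {}
cl(A)  = {f, e, a, b, g, d}
∂A     = {f, e, a, b, g, d}

U open, U⊆A: {}. int(A) = ⋃ = {}
X∖A={e, a, b, g}, int(X∖A)={}, hence cl(A)={f, e, a, b, g, d}
∂A: remove int from cl → {f, e, a, b, g, d}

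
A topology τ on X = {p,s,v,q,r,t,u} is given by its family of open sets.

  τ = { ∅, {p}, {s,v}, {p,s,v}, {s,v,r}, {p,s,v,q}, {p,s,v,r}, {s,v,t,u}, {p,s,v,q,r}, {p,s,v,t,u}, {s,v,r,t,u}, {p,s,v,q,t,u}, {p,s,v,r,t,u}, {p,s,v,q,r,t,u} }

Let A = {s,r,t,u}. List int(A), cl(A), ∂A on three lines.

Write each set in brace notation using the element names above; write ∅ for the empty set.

int(A) = ∅
cl(A)  = {s,v,q,r,t,u}
∂A     = {s,v,q,r,t,u}

opens ⊆ A: ∅; union → int = ∅
complement {p,v,q}; its interior {p}; cl(A) = X∖{p} = {s,v,q,r,t,u}
boundary = {s,v,q,r,t,u} ∖ ∅ = {s,v,q,r,t,u}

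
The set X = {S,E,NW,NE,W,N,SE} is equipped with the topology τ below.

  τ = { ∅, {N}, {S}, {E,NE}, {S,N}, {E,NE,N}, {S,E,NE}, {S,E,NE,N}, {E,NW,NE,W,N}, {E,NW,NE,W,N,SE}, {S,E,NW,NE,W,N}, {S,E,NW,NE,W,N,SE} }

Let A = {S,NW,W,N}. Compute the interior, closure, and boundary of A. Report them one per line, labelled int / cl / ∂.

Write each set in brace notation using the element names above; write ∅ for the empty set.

int(A) = {S,N}
cl(A)  = {S,NW,W,N,SE}
∂A     = {NW,W,SE}

open subsets of A: ∅, {S}, {N}, {S,N}; so int(A) = {S,N}
closure: X∖int(X∖A) = X∖{E,NE} = {S,NW,W,N,SE}
∂A = {S,NW,W,N,SE} minus {S,N} = {NW,W,SE}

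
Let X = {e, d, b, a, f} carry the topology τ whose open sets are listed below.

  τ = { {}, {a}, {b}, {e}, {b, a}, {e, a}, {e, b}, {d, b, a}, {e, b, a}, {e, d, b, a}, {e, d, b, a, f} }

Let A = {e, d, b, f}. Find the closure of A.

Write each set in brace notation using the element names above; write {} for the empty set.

cl via duality: int({a}) = {a}, so X∖{a} = {e, d, b, f}

{e, d, b, f}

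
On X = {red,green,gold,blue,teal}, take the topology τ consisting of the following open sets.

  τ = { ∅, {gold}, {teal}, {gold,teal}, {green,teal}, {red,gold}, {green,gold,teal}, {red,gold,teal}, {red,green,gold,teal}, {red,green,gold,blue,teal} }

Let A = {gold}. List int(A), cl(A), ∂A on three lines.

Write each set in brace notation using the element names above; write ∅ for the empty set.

int(A) = {gold}
cl(A)  = {red,gold,blue}
∂A     = {red,blue}

U open, U⊆A: ∅, {gold}. int(A) = ⋃ = {gold}
X∖A={red,green,blue,teal}, int(X∖A)={green,teal}, hence cl(A)={red,gold,blue}
∂A: remove int from cl → {red,blue}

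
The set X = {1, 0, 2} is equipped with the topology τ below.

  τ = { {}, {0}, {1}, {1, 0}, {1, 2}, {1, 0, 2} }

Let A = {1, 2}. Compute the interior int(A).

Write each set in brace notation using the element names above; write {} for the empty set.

open subsets of A: {}, {1}, {1, 2}; so int(A) = {1, 2}

{1, 2}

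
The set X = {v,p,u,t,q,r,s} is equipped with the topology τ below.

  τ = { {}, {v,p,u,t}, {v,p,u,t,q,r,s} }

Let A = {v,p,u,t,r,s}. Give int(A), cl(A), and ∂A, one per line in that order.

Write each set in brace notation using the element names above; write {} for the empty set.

interior: largest open inside A is {v,p,u,t} (from {}, {v,p,u,t})
cl via duality: int({q}) = {}, so X∖{} = {v,p,u,t,q,r,s}
cl∖int = {q,r,s}

int(A) = {v,p,u,t}
cl(A)  = {v,p,u,t,q,r,s}
∂A     = {q,r,s}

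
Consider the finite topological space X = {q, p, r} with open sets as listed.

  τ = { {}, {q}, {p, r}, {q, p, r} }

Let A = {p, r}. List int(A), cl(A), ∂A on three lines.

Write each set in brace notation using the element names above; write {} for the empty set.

opens ⊆ A: {}, {p, r}; union → int = {p, r}
complement {q}; its interior {q}; cl(A) = X∖{q} = {p, r}
boundary = {p, r} ∖ {p, r} = {}

int(A) = {p, r}
cl(A)  = {p, r}
∂A     = {}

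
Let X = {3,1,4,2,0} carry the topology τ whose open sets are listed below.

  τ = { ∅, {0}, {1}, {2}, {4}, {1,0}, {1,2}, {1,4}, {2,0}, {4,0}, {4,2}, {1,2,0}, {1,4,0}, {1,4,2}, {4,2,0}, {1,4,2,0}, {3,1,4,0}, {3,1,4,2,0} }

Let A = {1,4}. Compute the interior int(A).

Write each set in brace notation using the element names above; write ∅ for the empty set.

open subsets of A: ∅, {1}, {4}, {1,4}; so int(A) = {1,4}

{1,4}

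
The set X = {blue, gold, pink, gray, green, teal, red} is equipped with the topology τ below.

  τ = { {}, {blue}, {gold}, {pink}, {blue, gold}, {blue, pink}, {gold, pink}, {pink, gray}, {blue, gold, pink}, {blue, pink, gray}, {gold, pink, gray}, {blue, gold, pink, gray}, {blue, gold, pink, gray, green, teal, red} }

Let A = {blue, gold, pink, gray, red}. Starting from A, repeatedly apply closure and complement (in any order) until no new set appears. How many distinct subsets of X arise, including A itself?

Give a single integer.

complement {green, teal}; its interior {}; cl(A) = X∖{} = {blue, gold, pink, gray, green, teal, red}
With k = closure, c = complement:
  1. A     = {blue, gold, pink, gray, red}
  2. kA    = {blue, gold, pink, gray, green, teal, red}
  3. cA    = {green, teal}
  4. ckA   = {}
  5. kcA   = {green, teal, red}
  6. ckcA  = {blue, gold, pink, gray}
k, c of each give nothing new

6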